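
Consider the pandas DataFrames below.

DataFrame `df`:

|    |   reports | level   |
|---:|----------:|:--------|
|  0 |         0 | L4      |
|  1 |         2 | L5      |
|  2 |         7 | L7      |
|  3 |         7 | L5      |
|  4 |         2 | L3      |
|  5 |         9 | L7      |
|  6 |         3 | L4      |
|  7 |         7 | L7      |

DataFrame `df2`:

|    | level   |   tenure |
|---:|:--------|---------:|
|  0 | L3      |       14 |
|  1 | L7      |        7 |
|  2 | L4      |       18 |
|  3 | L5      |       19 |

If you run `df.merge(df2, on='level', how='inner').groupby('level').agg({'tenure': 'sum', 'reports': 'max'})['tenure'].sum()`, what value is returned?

merge on 'level' (how='inner') → 8 rows:
   reports level  tenure
0        0    L4      18
1        2    L5      19
2        7    L7       7
3        7    L5      19
4        2    L3      14
5        9    L7       7
6        3    L4      18
7        7    L7       7
group by level: sum(tenure), max(reports):
       tenure  reports
level                 
L3         14        2
L4         36        3
L5         38        7
L7         21        9
So sum() = 109.

109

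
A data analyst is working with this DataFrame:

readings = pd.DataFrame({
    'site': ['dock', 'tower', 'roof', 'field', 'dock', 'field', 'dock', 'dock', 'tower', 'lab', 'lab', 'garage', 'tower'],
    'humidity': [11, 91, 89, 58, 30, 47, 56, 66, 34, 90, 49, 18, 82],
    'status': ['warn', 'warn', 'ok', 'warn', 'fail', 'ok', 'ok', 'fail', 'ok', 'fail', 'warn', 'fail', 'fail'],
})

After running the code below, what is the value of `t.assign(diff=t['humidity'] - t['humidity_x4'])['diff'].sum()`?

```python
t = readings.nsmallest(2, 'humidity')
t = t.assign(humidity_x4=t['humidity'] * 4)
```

-87

take 2 rows with smallest humidity:
      site  humidity status
0     dock        11   warn
11  garage        18   fail
add column humidity_x4 = t['humidity'] * 4:
      site  humidity status  humidity_x4
0     dock        11   warn           44
11  garage        18   fail           72
add column diff = t['humidity'] - t['humidity_x4']:
      site  humidity status  humidity_x4  diff
0     dock        11   warn           44   -33
11  garage        18   fail           72   -54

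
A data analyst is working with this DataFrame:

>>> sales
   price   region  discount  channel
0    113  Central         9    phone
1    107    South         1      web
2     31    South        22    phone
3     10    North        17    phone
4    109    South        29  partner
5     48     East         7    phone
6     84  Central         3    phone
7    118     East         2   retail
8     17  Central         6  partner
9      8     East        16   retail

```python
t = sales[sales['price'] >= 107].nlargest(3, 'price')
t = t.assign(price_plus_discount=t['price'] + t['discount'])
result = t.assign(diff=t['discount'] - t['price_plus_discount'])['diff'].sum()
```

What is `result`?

-340

filter rows where price >= 107:
   price   region  discount  channel
0    113  Central         9    phone
1    107    South         1      web
4    109    South        29  partner
7    118     East         2   retail
take 3 rows with largest price:
   price   region  discount  channel
7    118     East         2   retail
0    113  Central         9    phone
4    109    South        29  partner
add column price_plus_discount = t['price'] + t['discount']:
   price   region  discount  channel  price_plus_discount
7    118     East         2   retail                  120
0    113  Central         9    phone                  122
4    109    South        29  partner                  138
add column diff = t['discount'] - t['price_plus_discount']:
   price   region  discount  channel  price_plus_discount  diff
7    118     East         2   retail                  120  -118
0    113  Central         9    phone                  122  -113
4    109    South        29  partner                  138  -109
The sum of column 'diff' is -340.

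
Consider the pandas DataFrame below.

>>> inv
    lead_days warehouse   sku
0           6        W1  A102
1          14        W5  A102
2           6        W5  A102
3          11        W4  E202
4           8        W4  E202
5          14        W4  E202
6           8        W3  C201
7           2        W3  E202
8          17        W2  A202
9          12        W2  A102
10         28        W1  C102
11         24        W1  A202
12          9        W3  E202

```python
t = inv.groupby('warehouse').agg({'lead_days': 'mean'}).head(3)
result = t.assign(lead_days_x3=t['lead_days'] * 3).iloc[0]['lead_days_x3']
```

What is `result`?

group by warehouse, mean of lead_days:
           lead_days
warehouse           
W1         19.333333
W2         14.500000
W3          6.333333
W4         11.000000
W5         10.000000
take first 3 rows:
           lead_days
warehouse           
W1         19.333333
W2         14.500000
W3          6.333333
add column lead_days_x3 = t['lead_days'] * 3:
           lead_days  lead_days_x3
warehouse                         
W1         19.333333          58.0
W2         14.500000          43.5
W3          6.333333          19.0
Taking the value at position 0, column 'lead_days_x3' gives 58.0.

58.0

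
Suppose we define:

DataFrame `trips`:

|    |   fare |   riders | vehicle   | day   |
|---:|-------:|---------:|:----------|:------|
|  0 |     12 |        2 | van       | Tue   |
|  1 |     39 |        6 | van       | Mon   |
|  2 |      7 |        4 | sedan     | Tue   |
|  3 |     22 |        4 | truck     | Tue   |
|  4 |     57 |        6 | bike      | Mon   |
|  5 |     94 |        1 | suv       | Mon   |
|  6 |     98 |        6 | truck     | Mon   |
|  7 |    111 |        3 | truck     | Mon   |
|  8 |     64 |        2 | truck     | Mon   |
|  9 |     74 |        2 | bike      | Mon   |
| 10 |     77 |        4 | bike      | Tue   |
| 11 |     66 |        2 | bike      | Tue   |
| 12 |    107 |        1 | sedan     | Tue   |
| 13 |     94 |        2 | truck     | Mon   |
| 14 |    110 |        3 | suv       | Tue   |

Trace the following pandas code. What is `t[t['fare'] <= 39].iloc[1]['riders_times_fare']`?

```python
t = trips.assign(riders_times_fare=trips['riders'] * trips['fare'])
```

add column riders_times_fare = trips['riders'] * trips['fare']:
    fare  riders vehicle  day  riders_times_fare
0     12       2     van  Tue                 24
1     39       6     van  Mon                234
2      7       4   sedan  Tue                 28
3     22       4   truck  Tue                 88
4     57       6    bike  Mon                342
5     94       1     suv  Mon                 94
6     98       6   truck  Mon                588
7    111       3   truck  Mon                333
8     64       2   truck  Mon                128
9     74       2    bike  Mon                148
10    77       4    bike  Tue                308
11    66       2    bike  Tue                132
12   107       1   sedan  Tue                107
13    94       2   truck  Mon                188
14   110       3     suv  Tue                330
filter rows where fare <= 39:
   fare  riders vehicle  day  riders_times_fare
0    12       2     van  Tue                 24
1    39       6     van  Mon                234
2     7       4   sedan  Tue                 28
3    22       4   truck  Tue                 88
Then the value at position 1, column 'riders_times_fare': 234

234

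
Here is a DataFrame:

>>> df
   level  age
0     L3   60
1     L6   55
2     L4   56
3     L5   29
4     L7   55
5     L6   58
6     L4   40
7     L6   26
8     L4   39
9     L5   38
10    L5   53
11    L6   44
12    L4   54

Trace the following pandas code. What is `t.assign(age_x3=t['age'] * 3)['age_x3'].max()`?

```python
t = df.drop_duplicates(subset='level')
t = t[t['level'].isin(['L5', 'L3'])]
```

180

drop duplicate level (keep=first):
  level  age
0    L3   60
1    L6   55
2    L4   56
3    L5   29
4    L7   55
filter rows where level in ['L5', 'L3']:
  level  age
0    L3   60
3    L5   29
add column age_x3 = t['age'] * 3:
  level  age  age_x3
0    L3   60     180
3    L5   29      87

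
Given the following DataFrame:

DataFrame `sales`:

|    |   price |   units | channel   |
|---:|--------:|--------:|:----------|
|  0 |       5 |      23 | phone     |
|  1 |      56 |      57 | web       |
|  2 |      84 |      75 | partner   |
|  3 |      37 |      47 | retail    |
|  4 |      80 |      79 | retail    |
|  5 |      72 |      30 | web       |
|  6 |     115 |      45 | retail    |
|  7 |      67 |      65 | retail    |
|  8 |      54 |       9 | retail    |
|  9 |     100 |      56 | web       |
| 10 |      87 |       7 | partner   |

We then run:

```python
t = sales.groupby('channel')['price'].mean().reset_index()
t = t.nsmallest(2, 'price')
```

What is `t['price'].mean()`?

37.8

group by channel, mean of price:
channel
partner    85.5
phone       5.0
retail     70.6
web        76.0
Name: price, dtype: float64
reset_index():
   channel  price
0  partner   85.5
1    phone    5.0
2   retail   70.6
3      web   76.0
take 2 rows with smallest price:
  channel  price
1   phone    5.0
2  retail   70.6
Finally, mean of column 'price' = 37.8.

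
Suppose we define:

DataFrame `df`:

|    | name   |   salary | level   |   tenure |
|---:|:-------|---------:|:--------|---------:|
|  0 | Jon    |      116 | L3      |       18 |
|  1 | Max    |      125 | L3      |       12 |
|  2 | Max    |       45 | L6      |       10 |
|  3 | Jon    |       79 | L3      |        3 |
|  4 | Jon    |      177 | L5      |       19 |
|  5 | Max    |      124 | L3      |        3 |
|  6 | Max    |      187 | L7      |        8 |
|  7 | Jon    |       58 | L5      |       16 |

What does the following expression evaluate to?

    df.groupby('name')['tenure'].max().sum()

31

group by name, max of tenure:
name
Jon    19
Max    12
Name: tenure, dtype: int64
Reading off the sum of the resulting series, we get 31.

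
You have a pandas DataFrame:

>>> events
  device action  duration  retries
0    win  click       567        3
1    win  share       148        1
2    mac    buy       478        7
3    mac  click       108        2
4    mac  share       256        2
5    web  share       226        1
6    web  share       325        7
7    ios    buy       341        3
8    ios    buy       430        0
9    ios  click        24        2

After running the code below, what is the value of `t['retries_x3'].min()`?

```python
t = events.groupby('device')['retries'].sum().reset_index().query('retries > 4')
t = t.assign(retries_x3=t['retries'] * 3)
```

15

group by device, sum of retries:
device
ios     5
mac    11
web     8
win     4
Name: retries, dtype: int64
reset_index():
  device  retries
0    ios        5
1    mac       11
2    web        8
3    win        4
filter rows where retries > 4:
  device  retries
0    ios        5
1    mac       11
2    web        8
add column retries_x3 = t['retries'] * 3:
  device  retries  retries_x3
0    ios        5          15
1    mac       11          33
2    web        8          24
Hence 15.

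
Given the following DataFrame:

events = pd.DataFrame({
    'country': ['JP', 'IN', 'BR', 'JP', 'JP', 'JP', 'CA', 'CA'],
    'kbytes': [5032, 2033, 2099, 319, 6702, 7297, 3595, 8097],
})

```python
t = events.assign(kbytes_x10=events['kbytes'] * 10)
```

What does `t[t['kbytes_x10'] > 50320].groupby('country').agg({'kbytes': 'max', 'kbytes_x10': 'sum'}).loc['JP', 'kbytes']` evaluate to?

7297

add column kbytes_x10 = events['kbytes'] * 10:
  country  kbytes  kbytes_x10
0      JP    5032       50320
1      IN    2033       20330
2      BR    2099       20990
3      JP     319        3190
4      JP    6702       67020
5      JP    7297       72970
6      CA    3595       35950
7      CA    8097       80970
filter rows where kbytes_x10 > 50320:
  country  kbytes  kbytes_x10
4      JP    6702       67020
5      JP    7297       72970
7      CA    8097       80970
group by country: max(kbytes), sum(kbytes_x10):
         kbytes  kbytes_x10
country                    
CA         8097       80970
JP         7297      139990
value at row 'JP', column 'kbytes' → 7297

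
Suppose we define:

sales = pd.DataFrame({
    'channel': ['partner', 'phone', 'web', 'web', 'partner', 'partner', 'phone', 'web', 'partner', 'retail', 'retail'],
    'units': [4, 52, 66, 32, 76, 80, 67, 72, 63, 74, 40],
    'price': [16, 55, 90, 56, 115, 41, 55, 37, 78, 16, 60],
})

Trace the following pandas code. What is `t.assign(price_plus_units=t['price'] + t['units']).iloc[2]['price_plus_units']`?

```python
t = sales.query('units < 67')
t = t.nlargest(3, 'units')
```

filter rows where units < 67:
    channel  units  price
0   partner      4     16
1     phone     52     55
2       web     66     90
3       web     32     56
8   partner     63     78
10   retail     40     60
take 3 rows with largest units:
   channel  units  price
2      web     66     90
8  partner     63     78
1    phone     52     55
add column price_plus_units = t['price'] + t['units']:
   channel  units  price  price_plus_units
2      web     66     90               156
8  partner     63     78               141
1    phone     52     55               107
Taking the value at position 2, column 'price_plus_units' gives 107.

107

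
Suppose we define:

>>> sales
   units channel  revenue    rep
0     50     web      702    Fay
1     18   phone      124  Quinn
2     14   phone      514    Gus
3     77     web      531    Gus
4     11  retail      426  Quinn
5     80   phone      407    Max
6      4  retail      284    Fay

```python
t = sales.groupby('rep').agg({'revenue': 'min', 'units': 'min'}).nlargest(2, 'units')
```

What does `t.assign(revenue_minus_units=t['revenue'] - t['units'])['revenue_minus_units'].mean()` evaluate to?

group by rep: min(revenue), min(units):
       revenue  units
rep                  
Fay        284      4
Gus        514     14
Max        407     80
Quinn      124     11
take 2 rows with largest units:
     revenue  units
rep                
Max      407     80
Gus      514     14
add column revenue_minus_units = t['revenue'] - t['units']:
     revenue  units  revenue_minus_units
rep                                     
Max      407     80                  327
Gus      514     14                  500
Then the mean of column 'revenue_minus_units': 413.5

413.5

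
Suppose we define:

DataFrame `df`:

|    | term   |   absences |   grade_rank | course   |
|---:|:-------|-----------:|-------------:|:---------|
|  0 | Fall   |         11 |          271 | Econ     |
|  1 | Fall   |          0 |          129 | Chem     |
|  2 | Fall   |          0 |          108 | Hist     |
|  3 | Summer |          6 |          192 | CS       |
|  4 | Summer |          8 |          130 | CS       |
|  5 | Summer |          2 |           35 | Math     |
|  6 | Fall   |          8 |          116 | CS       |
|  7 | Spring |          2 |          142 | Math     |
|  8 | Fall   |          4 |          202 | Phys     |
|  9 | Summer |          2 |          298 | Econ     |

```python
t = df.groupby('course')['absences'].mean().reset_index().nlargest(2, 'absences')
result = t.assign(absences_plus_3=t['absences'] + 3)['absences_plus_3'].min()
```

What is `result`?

9.5

group by course, mean of absences:
course
CS      7.333333
Chem    0.000000
Econ    6.500000
Hist    0.000000
Math    2.000000
Phys    4.000000
Name: absences, dtype: float64
reset_index():
  course  absences
0     CS  7.333333
1   Chem  0.000000
2   Econ  6.500000
3   Hist  0.000000
4   Math  2.000000
5   Phys  4.000000
take 2 rows with largest absences:
  course  absences
0     CS  7.333333
2   Econ  6.500000
add column absences_plus_3 = t['absences'] + 3:
  course  absences  absences_plus_3
0     CS  7.333333        10.333333
2   Econ  6.500000         9.500000
Reading off the min of column 'absences_plus_3', we get 9.5.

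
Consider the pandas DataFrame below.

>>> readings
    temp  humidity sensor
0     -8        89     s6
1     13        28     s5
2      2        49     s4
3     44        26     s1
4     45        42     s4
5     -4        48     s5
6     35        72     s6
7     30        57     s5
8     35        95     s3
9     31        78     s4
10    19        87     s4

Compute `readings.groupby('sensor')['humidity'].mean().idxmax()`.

group by sensor, mean of humidity:
sensor
s1    26.000000
s3    95.000000
s4    64.000000
s5    44.333333
s6    80.500000
Name: humidity, dtype: float64
Reading off the label with the largest value, we get s3.

s3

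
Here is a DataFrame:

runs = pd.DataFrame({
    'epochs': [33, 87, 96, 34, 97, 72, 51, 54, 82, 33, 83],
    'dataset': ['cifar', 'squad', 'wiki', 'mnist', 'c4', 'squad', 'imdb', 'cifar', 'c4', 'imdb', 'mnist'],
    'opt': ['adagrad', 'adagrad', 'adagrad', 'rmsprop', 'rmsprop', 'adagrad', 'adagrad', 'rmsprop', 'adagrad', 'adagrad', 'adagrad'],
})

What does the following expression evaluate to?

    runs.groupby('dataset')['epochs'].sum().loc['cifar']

87

group by dataset, sum of epochs:
dataset
c4       179
cifar     87
imdb      84
mnist    117
squad    159
wiki      96
Name: epochs, dtype: int64
value at index 'cifar' → 87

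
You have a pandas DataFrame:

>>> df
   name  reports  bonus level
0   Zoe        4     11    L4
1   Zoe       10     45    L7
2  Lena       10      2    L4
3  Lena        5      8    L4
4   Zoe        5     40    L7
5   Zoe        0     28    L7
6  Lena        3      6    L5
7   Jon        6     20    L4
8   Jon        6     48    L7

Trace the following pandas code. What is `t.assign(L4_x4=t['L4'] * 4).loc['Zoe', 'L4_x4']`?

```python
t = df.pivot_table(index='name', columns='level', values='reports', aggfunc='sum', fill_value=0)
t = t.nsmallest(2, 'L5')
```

16

pivot: rows=name, cols=level, sum(reports):
level  L4  L5  L7
name             
Jon     6   0   6
Lena   15   3   0
Zoe     4   0  15
take 2 rows with smallest L5:
level  L4  L5  L7
name             
Jon     6   0   6
Zoe     4   0  15
add column L4_x4 = t['L4'] * 4:
level  L4  L5  L7  L4_x4
name                    
Jon     6   0   6     24
Zoe     4   0  15     16
Reading off the value at row 'Zoe', column 'L4_x4', we get 16.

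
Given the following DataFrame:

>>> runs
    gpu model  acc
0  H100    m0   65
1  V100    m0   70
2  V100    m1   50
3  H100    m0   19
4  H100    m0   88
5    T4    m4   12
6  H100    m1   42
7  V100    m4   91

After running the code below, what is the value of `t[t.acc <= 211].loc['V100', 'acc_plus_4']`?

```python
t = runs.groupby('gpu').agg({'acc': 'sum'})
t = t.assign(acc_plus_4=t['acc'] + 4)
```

group by gpu, sum of acc:
      acc
gpu      
H100  214
T4     12
V100  211
add column acc_plus_4 = t['acc'] + 4:
      acc  acc_plus_4
gpu                  
H100  214         218
T4     12          16
V100  211         215
filter rows where acc <= 211:
      acc  acc_plus_4
gpu                  
T4     12          16
V100  211         215
Finally, value at row 'V100', column 'acc_plus_4' = 215.

215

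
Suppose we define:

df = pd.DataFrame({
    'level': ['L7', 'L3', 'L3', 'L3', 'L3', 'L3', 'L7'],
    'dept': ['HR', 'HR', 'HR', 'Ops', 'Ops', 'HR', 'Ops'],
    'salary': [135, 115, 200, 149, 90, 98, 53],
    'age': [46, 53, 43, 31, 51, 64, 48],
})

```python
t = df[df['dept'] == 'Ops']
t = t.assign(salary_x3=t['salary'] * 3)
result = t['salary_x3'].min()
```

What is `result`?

159

filter rows where dept == 'Ops':
  level dept  salary  age
3    L3  Ops     149   31
4    L3  Ops      90   51
6    L7  Ops      53   48
add column salary_x3 = t['salary'] * 3:
  level dept  salary  age  salary_x3
3    L3  Ops     149   31        447
4    L3  Ops      90   51        270
6    L7  Ops      53   48        159
So min() = 159.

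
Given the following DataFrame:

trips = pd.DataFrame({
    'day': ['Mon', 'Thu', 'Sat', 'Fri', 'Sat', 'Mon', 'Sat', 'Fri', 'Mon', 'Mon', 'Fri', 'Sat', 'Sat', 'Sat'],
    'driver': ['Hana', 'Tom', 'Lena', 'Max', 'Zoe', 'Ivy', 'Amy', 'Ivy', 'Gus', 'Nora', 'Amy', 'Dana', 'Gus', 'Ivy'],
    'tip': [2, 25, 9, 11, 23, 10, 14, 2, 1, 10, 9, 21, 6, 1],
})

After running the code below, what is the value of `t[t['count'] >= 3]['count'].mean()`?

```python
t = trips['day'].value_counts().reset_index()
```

value_counts of day:
day
Sat    6
Mon    4
Fri    3
Thu    1
Name: count, dtype: int64
reset_index():
   day  count
0  Sat      6
1  Mon      4
2  Fri      3
3  Thu      1
filter rows where count >= 3:
   day  count
0  Sat      6
1  Mon      4
2  Fri      3

4.33333333333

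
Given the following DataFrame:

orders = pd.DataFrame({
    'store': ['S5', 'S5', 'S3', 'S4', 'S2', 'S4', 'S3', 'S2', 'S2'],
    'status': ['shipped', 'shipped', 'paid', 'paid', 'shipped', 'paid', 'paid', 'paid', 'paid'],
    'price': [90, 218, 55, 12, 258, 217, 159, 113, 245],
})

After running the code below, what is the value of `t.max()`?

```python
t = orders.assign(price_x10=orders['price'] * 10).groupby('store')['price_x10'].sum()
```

6160

add column price_x10 = orders['price'] * 10:
  store   status  price  price_x10
0    S5  shipped     90        900
1    S5  shipped    218       2180
2    S3     paid     55        550
3    S4     paid     12        120
4    S2  shipped    258       2580
5    S4     paid    217       2170
6    S3     paid    159       1590
7    S2     paid    113       1130
8    S2     paid    245       2450
group by store, sum of price_x10:
store
S2    6160
S3    2140
S4    2290
S5    3080
Name: price_x10, dtype: int64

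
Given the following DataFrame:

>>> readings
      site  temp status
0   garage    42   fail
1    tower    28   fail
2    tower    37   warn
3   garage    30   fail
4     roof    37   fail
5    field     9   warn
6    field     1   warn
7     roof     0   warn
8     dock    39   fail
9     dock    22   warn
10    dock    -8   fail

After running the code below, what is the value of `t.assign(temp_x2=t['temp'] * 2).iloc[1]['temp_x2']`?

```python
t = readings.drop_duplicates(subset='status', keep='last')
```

-16

drop duplicate status (keep=last):
    site  temp status
9   dock    22   warn
10  dock    -8   fail
add column temp_x2 = t['temp'] * 2:
    site  temp status  temp_x2
9   dock    22   warn       44
10  dock    -8   fail      -16
Then the value at position 1, column 'temp_x2': -16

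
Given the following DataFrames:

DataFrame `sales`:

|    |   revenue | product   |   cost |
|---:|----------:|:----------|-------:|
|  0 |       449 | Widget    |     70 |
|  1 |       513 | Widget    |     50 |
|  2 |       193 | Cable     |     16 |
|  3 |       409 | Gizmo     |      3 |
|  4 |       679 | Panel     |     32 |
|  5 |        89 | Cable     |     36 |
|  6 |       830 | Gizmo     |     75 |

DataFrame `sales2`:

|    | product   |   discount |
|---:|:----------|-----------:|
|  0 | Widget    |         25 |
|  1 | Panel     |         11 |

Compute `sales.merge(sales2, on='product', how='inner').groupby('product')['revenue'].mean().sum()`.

1160.0

merge on 'product' (how='inner') → 3 rows:
   revenue product  cost  discount
0      449  Widget    70        25
1      513  Widget    50        25
2      679   Panel    32        11
group by product, mean of revenue:
product
Panel     679.0
Widget    481.0
Name: revenue, dtype: float64
The sum of the resulting series is 1160.0.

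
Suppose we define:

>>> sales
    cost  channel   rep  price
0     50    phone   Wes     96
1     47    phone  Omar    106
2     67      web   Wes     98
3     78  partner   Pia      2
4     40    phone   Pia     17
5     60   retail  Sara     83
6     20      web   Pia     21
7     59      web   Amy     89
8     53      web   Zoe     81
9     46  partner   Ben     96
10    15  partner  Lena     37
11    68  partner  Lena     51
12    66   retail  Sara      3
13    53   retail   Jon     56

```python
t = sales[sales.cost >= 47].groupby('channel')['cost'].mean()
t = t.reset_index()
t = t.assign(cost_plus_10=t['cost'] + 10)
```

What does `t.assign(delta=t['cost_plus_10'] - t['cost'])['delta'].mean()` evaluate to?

filter rows where cost >= 47:
    cost  channel   rep  price
0     50    phone   Wes     96
1     47    phone  Omar    106
2     67      web   Wes     98
3     78  partner   Pia      2
5     60   retail  Sara     83
7     59      web   Amy     89
8     53      web   Zoe     81
11    68  partner  Lena     51
12    66   retail  Sara      3
13    53   retail   Jon     56
group by channel, mean of cost:
channel
partner    73.000000
phone      48.500000
retail     59.666667
web        59.666667
Name: cost, dtype: float64
reset_index():
   channel       cost
0  partner  73.000000
1    phone  48.500000
2   retail  59.666667
3      web  59.666667
add column cost_plus_10 = t['cost'] + 10:
   channel       cost  cost_plus_10
0  partner  73.000000     83.000000
1    phone  48.500000     58.500000
2   retail  59.666667     69.666667
3      web  59.666667     69.666667
add column delta = t['cost_plus_10'] - t['cost']:
   channel       cost  cost_plus_10  delta
0  partner  73.000000     83.000000   10.0
1    phone  48.500000     58.500000   10.0
2   retail  59.666667     69.666667   10.0
3      web  59.666667     69.666667   10.0
Taking the mean of column 'delta' gives 10.

10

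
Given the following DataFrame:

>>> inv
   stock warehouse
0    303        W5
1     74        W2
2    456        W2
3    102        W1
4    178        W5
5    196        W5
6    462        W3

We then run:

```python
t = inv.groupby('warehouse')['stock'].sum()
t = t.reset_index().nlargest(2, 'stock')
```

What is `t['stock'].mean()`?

group by warehouse, sum of stock:
warehouse
W1    102
W2    530
W3    462
W5    677
Name: stock, dtype: int64
reset_index():
  warehouse  stock
0        W1    102
1        W2    530
2        W3    462
3        W5    677
take 2 rows with largest stock:
  warehouse  stock
3        W5    677
1        W2    530

603.5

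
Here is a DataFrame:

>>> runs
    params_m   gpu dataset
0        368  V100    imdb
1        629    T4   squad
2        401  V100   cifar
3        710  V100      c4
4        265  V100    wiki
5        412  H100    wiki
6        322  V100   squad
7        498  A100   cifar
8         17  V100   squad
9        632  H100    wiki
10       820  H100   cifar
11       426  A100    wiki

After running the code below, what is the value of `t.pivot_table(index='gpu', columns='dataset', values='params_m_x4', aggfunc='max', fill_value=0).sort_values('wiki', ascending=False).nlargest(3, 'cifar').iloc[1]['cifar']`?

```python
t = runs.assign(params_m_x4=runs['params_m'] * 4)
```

1992

add column params_m_x4 = runs['params_m'] * 4:
    params_m   gpu dataset  params_m_x4
0        368  V100    imdb         1472
1        629    T4   squad         2516
2        401  V100   cifar         1604
3        710  V100      c4         2840
4        265  V100    wiki         1060
5        412  H100    wiki         1648
6        322  V100   squad         1288
7        498  A100   cifar         1992
8         17  V100   squad           68
9        632  H100    wiki         2528
10       820  H100   cifar         3280
11       426  A100    wiki         1704
pivot: rows=gpu, cols=dataset, max(params_m_x4):
dataset    c4  cifar  imdb  squad  wiki
gpu                                    
A100        0   1992     0      0  1704
H100        0   3280     0      0  2528
T4          0      0     0   2516     0
V100     2840   1604  1472   1288  1060
sort by wiki descending:
dataset    c4  cifar  imdb  squad  wiki
gpu                                    
H100        0   3280     0      0  2528
A100        0   1992     0      0  1704
V100     2840   1604  1472   1288  1060
T4          0      0     0   2516     0
take 3 rows with largest cifar:
dataset    c4  cifar  imdb  squad  wiki
gpu                                    
H100        0   3280     0      0  2528
A100        0   1992     0      0  1704
V100     2840   1604  1472   1288  1060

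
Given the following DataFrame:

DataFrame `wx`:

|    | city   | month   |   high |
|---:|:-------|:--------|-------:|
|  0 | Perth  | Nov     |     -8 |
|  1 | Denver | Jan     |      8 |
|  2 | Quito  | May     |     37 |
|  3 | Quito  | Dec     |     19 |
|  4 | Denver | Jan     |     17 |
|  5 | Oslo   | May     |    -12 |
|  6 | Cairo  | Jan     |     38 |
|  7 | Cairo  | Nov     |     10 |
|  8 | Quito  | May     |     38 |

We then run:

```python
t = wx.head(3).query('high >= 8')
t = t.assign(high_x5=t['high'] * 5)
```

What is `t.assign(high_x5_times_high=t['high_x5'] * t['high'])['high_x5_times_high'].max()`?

6845

take first 3 rows:
     city month  high
0   Perth   Nov    -8
1  Denver   Jan     8
2   Quito   May    37
filter rows where high >= 8:
     city month  high
1  Denver   Jan     8
2   Quito   May    37
add column high_x5 = t['high'] * 5:
     city month  high  high_x5
1  Denver   Jan     8       40
2   Quito   May    37      185
add column high_x5_times_high = t['high_x5'] * t['high']:
     city month  high  high_x5  high_x5_times_high
1  Denver   Jan     8       40                 320
2   Quito   May    37      185                6845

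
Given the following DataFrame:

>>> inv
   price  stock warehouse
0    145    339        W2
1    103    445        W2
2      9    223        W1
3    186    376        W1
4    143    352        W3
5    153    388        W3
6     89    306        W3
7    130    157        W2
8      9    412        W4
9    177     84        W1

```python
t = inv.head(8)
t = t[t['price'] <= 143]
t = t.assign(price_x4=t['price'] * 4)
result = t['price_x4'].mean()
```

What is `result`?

379.2

take first 8 rows:
   price  stock warehouse
0    145    339        W2
1    103    445        W2
2      9    223        W1
3    186    376        W1
4    143    352        W3
5    153    388        W3
6     89    306        W3
7    130    157        W2
filter rows where price <= 143:
   price  stock warehouse
1    103    445        W2
2      9    223        W1
4    143    352        W3
6     89    306        W3
7    130    157        W2
add column price_x4 = t['price'] * 4:
   price  stock warehouse  price_x4
1    103    445        W2       412
2      9    223        W1        36
4    143    352        W3       572
6     89    306        W3       356
7    130    157        W2       520
So mean() = 379.2.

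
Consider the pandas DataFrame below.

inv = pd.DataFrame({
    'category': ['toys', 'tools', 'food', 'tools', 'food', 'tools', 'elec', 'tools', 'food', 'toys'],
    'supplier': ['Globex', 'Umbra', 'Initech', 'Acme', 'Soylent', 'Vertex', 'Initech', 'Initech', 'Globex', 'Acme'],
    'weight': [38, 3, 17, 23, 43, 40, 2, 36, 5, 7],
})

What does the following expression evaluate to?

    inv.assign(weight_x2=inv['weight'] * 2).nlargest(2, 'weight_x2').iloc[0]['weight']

43

add column weight_x2 = inv['weight'] * 2:
  category supplier  weight  weight_x2
0     toys   Globex      38         76
1    tools    Umbra       3          6
2     food  Initech      17         34
3    tools     Acme      23         46
4     food  Soylent      43         86
5    tools   Vertex      40         80
6     elec  Initech       2          4
7    tools  Initech      36         72
8     food   Globex       5         10
9     toys     Acme       7         14
take 2 rows with largest weight_x2:
  category supplier  weight  weight_x2
4     food  Soylent      43         86
5    tools   Vertex      40         80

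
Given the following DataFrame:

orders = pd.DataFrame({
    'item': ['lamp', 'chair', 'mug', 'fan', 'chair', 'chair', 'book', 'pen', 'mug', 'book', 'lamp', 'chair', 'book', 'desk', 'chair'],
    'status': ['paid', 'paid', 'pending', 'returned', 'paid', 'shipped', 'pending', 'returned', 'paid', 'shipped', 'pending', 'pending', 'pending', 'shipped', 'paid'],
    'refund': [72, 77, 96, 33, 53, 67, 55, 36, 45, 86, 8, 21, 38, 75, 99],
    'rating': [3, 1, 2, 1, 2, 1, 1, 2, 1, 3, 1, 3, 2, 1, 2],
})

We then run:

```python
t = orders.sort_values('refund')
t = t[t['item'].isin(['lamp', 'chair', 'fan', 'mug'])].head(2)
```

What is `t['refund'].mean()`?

sort by refund:
     item    status  refund  rating
10   lamp   pending       8       1
11  chair   pending      21       3
3     fan  returned      33       1
7     pen  returned      36       2
12   book   pending      38       2
8     mug      paid      45       1
4   chair      paid      53       2
6    book   pending      55       1
5   chair   shipped      67       1
0    lamp      paid      72       3
13   desk   shipped      75       1
1   chair      paid      77       1
9    book   shipped      86       3
2     mug   pending      96       2
14  chair      paid      99       2
filter rows where item in ['lamp', 'chair', 'fan', 'mug']:
     item    status  refund  rating
10   lamp   pending       8       1
11  chair   pending      21       3
3     fan  returned      33       1
8     mug      paid      45       1
4   chair      paid      53       2
5   chair   shipped      67       1
0    lamp      paid      72       3
1   chair      paid      77       1
2     mug   pending      96       2
14  chair      paid      99       2
take first 2 rows:
     item   status  refund  rating
10   lamp  pending       8       1
11  chair  pending      21       3
The mean of column 'refund' is 14.5.

14.5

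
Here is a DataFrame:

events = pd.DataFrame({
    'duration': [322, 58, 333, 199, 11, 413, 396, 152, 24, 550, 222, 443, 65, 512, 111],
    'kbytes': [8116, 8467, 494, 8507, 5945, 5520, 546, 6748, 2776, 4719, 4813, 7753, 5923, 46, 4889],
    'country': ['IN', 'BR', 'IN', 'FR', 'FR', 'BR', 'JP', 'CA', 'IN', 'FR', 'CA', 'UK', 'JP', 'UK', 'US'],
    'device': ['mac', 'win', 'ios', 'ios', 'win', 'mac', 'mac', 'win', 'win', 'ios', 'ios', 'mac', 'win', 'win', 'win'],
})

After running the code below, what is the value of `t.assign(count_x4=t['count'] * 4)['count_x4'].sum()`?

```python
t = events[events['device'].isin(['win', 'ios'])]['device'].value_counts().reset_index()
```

filter rows where device in ['win', 'ios']:
    duration  kbytes country device
1         58    8467      BR    win
2        333     494      IN    ios
3        199    8507      FR    ios
4         11    5945      FR    win
7        152    6748      CA    win
8         24    2776      IN    win
9        550    4719      FR    ios
10       222    4813      CA    ios
12        65    5923      JP    win
13       512      46      UK    win
14       111    4889      US    win
value_counts of device:
device
win    7
ios    4
Name: count, dtype: int64
reset_index():
  device  count
0    win      7
1    ios      4
add column count_x4 = t['count'] * 4:
  device  count  count_x4
0    win      7        28
1    ios      4        16
Hence 44.

44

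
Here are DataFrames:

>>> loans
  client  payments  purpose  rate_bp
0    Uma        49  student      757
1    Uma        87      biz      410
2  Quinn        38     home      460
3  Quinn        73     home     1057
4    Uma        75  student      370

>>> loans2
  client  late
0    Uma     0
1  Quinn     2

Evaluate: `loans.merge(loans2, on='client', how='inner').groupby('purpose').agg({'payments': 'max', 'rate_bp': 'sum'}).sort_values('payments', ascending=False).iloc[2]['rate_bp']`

merge on 'client' (how='inner') → 5 rows:
  client  payments  purpose  rate_bp  late
0    Uma        49  student      757     0
1    Uma        87      biz      410     0
2  Quinn        38     home      460     2
3  Quinn        73     home     1057     2
4    Uma        75  student      370     0
group by purpose: max(payments), sum(rate_bp):
         payments  rate_bp
purpose                   
biz            87      410
home           73     1517
student        75     1127
sort by payments descending:
         payments  rate_bp
purpose                   
biz            87      410
student        75     1127
home           73     1517
Reading off the value at position 2, column 'rate_bp', we get 1517.

1517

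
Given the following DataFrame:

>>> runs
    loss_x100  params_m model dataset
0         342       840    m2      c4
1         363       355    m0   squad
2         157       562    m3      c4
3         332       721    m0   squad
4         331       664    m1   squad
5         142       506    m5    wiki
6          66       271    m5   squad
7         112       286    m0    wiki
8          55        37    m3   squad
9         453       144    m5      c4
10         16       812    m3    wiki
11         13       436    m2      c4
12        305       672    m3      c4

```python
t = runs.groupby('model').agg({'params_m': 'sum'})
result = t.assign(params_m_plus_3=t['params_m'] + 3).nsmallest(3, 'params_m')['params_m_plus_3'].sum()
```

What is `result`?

group by model, sum of params_m:
       params_m
model          
m0         1362
m1          664
m2         1276
m3         2083
m5          921
add column params_m_plus_3 = t['params_m'] + 3:
       params_m  params_m_plus_3
model                           
m0         1362             1365
m1          664              667
m2         1276             1279
m3         2083             2086
m5          921              924
take 3 rows with smallest params_m:
       params_m  params_m_plus_3
model                           
m1          664              667
m5          921              924
m2         1276             1279
The sum of column 'params_m_plus_3' is 2870.

2870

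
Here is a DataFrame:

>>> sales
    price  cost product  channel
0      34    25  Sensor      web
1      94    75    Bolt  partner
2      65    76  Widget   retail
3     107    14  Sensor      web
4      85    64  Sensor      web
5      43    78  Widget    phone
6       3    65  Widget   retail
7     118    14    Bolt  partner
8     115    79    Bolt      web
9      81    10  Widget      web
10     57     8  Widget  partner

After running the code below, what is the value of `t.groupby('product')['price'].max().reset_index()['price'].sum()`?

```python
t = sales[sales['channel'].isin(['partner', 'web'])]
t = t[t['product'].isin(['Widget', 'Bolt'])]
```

filter rows where channel in ['partner', 'web']:
    price  cost product  channel
0      34    25  Sensor      web
1      94    75    Bolt  partner
3     107    14  Sensor      web
4      85    64  Sensor      web
7     118    14    Bolt  partner
8     115    79    Bolt      web
9      81    10  Widget      web
10     57     8  Widget  partner
filter rows where product in ['Widget', 'Bolt']:
    price  cost product  channel
1      94    75    Bolt  partner
7     118    14    Bolt  partner
8     115    79    Bolt      web
9      81    10  Widget      web
10     57     8  Widget  partner
group by product, max of price:
product
Bolt      118
Widget     81
Name: price, dtype: int64
reset_index():
  product  price
0    Bolt    118
1  Widget     81
Hence 199.

199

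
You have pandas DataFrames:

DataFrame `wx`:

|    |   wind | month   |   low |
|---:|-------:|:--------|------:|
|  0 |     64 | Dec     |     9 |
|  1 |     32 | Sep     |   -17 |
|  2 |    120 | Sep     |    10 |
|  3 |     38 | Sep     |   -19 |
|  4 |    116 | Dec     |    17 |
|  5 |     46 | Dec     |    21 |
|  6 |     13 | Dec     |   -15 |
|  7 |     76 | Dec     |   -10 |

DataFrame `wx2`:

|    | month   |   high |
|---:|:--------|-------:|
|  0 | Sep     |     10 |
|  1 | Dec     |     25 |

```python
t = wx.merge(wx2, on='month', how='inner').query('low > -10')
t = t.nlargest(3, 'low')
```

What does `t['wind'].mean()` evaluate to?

merge on 'month' (how='inner') → 8 rows:
   wind month  low  high
0    64   Dec    9    25
1    32   Sep  -17    10
2   120   Sep   10    10
3    38   Sep  -19    10
4   116   Dec   17    25
5    46   Dec   21    25
6    13   Dec  -15    25
7    76   Dec  -10    25
filter rows where low > -10:
   wind month  low  high
0    64   Dec    9    25
2   120   Sep   10    10
4   116   Dec   17    25
5    46   Dec   21    25
take 3 rows with largest low:
   wind month  low  high
5    46   Dec   21    25
4   116   Dec   17    25
2   120   Sep   10    10
Finally, mean of column 'wind' = 94.0.

94.0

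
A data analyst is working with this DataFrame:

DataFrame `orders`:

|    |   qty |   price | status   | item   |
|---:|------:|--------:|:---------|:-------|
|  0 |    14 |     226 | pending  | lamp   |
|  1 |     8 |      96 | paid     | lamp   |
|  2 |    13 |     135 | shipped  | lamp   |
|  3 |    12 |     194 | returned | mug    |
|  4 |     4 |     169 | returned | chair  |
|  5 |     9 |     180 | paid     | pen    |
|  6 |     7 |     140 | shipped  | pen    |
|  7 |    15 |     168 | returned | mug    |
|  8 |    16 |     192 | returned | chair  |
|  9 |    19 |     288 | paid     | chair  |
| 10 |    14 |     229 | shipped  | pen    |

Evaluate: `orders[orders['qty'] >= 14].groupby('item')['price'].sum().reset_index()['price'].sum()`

filter rows where qty >= 14:
    qty  price    status   item
0    14    226   pending   lamp
7    15    168  returned    mug
8    16    192  returned  chair
9    19    288      paid  chair
10   14    229   shipped    pen
group by item, sum of price:
item
chair    480
lamp     226
mug      168
pen      229
Name: price, dtype: int64
reset_index():
    item  price
0  chair    480
1   lamp    226
2    mug    168
3    pen    229
Then the sum of column 'price': 1103

1103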